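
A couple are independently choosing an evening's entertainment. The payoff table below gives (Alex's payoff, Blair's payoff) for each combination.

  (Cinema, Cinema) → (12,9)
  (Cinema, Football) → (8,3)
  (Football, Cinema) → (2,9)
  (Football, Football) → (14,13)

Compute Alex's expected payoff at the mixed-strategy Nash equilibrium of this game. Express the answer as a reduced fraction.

19/2

Blair mixes with probability q on Cinema, chosen so Alex is indifferent: 12q + 8(1−q) = 2q + 14(1−q) gives q = 3/8.
Alex's expected payoff (from either row, since indifferent) is 12·3/8 + 8·5/8 = 19/2.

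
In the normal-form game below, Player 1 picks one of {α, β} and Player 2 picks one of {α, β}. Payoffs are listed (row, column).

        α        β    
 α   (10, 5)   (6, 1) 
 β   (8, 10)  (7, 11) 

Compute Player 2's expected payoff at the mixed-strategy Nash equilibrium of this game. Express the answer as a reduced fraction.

Player 1 mixes with probability p on α, chosen so Player 2 is indifferent: 5p + 10(1−p) = 1p + 11(1−p) gives p = 1/5.
Player 2's expected payoff is 5·1/5 + 10·4/5 = 9.

9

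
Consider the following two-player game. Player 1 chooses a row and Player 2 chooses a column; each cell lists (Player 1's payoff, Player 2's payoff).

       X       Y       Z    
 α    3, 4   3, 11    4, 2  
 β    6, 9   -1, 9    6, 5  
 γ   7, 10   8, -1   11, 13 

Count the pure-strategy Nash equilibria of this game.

1

(γ, Z): Player 1 gets 11 (best alternative 6); Player 2 gets 13 (best alternative 10). Neither deviates — NE.
(α, X) is not a NE: Player 1 would switch to γ (7 > 3).
No other cell survives both best-response checks, so there is 1 pure NE.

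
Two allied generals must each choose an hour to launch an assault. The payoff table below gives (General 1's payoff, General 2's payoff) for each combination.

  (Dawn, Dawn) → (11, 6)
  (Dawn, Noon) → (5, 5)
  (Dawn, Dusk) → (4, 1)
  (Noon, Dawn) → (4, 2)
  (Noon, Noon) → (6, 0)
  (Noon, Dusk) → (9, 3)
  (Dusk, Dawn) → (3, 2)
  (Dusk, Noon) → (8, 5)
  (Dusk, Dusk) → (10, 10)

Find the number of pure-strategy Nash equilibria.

2

Both Dawn: General 1 gets 11 (best alternative 4); General 2 gets 6 (best alternative 5). Neither deviates — NE.
Both Dusk: General 1 gets 10 (best alternative 9); General 2 gets 10 (best alternative 5). Neither deviates — NE.
Both Noon is not a NE: General 1 would switch to Dusk (8 > 6).
No other cell survives both best-response checks, so there are 2 pure NE.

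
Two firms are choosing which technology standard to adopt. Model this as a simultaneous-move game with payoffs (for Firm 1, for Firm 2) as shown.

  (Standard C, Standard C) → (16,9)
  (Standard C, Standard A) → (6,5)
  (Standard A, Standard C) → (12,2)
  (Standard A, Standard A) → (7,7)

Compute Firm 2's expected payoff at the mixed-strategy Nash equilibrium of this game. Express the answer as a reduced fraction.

Firm 1 mixes with probability p on Standard C, chosen so Firm 2 is indifferent: 9p + 2(1−p) = 5p + 7(1−p) gives p = 5/9.
Firm 2's expected payoff is 9·5/9 + 2·4/9 = 53/9.

53/9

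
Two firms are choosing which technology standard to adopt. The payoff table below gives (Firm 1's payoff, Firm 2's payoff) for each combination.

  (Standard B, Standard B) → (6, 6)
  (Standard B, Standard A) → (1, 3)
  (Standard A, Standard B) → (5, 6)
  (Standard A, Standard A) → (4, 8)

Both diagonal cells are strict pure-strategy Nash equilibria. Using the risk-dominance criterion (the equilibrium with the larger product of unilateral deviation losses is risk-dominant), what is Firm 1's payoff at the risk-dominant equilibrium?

4

At both Standard B: Firm 1 loses 6 − 5 = 1 by deviating; Firm 2 loses 6 − 3 = 3. Product = 1·3 = 3.
At both Standard A: Firm 1 loses 4 − 1 = 3 by deviating; Firm 2 loses 8 − 6 = 2. Product = 3·2 = 6.
6 > 3, so both Standard A is risk-dominant. Firm 1's payoff there is 4.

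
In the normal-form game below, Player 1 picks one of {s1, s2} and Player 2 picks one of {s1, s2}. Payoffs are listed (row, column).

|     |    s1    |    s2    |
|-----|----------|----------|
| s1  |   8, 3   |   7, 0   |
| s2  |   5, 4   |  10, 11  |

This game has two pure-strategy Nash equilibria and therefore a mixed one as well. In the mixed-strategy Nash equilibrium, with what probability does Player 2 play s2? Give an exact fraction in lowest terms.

1/2

Player 2's mix q on s1 must make Player 1 indifferent between s1 and s2.
Player 1's payoff from s1: 8q + 7(1−q). From s2: 5q + 10(1−q).
Set equal: 3q = 3(1−q) → q = 3/6 = 1/2.
Probability on s2 is 1 − 1/2 = 1/2.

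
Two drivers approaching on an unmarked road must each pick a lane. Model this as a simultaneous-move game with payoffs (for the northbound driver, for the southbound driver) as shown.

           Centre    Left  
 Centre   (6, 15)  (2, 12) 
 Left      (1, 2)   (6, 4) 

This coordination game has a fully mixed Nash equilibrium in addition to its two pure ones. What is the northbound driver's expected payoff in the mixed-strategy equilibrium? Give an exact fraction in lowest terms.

The southbound driver mixes with probability q on Centre, chosen so the northbound driver is indifferent: 6q + 2(1−q) = 1q + 6(1−q) gives q = 4/9.
The northbound driver's expected payoff (from either row, since indifferent) is 6·4/9 + 2·5/9 = 34/9.

34/9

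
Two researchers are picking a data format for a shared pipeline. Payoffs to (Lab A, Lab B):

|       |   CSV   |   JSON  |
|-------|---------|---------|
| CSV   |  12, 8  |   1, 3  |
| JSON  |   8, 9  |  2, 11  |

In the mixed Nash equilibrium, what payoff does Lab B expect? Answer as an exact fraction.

Lab A mixes with probability p on CSV, chosen so Lab B is indifferent: 8p + 9(1−p) = 3p + 11(1−p) gives p = 2/7.
Lab B's expected payoff is 8·2/7 + 9·5/7 = 61/7.

61/7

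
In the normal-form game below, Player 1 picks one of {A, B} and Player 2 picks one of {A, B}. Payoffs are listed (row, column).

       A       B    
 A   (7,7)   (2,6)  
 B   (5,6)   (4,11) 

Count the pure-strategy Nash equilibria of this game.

2

Both A: Player 1 gets 7 (best alternative 5); Player 2 gets 7 (best alternative 6). Neither deviates — NE.
Both B: Player 1 gets 4 (best alternative 2); Player 2 gets 11 (best alternative 6). Neither deviates — NE.
(B, A) is not a NE: Player 1 would switch to A (7 > 5).
No other cell survives both best-response checks, so there are 2 pure NE.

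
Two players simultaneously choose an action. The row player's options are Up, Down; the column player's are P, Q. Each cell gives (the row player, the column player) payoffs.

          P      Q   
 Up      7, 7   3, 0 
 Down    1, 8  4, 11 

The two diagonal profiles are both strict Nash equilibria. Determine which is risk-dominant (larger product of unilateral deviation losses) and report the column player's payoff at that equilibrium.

7

At (Up, P): the row player loses 7 − 1 = 6 by deviating; the column player loses 7 − 0 = 7. Product = 6·7 = 42.
At (Down, Q): the row player loses 4 − 3 = 1 by deviating; the column player loses 11 − 8 = 3. Product = 1·3 = 3.
42 > 3, so (Up, P) is risk-dominant. The column player's payoff there is 7.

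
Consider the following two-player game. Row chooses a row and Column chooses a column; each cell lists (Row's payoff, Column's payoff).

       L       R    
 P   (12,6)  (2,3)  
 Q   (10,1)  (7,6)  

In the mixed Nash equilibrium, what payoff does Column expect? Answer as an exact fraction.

Row mixes with probability p on P, chosen so Column is indifferent: 6p + 1(1−p) = 3p + 6(1−p) gives p = 5/8.
Column's expected payoff is 6·5/8 + 1·3/8 = 33/8.

33/8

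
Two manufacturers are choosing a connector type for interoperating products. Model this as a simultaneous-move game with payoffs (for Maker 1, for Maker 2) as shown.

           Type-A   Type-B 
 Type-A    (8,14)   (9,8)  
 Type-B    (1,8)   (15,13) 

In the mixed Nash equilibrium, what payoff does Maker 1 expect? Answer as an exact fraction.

Maker 2 mixes with probability q on Type-A, chosen so Maker 1 is indifferent: 8q + 9(1−q) = 1q + 15(1−q) gives q = 6/13.
Maker 1's expected payoff (from either row, since indifferent) is 8·6/13 + 9·7/13 = 111/13.

111/13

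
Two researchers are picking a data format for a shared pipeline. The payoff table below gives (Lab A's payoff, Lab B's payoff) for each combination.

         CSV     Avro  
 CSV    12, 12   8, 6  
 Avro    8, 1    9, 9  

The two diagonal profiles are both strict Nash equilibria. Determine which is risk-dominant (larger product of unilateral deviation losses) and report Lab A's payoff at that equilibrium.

At both CSV: Lab A loses 12 − 8 = 4 by deviating; Lab B loses 12 − 6 = 6. Product = 4·6 = 24.
At both Avro: Lab A loses 9 − 8 = 1 by deviating; Lab B loses 9 − 1 = 8. Product = 1·8 = 8.
24 > 8, so both CSV is risk-dominant. Lab A's payoff there is 12.

12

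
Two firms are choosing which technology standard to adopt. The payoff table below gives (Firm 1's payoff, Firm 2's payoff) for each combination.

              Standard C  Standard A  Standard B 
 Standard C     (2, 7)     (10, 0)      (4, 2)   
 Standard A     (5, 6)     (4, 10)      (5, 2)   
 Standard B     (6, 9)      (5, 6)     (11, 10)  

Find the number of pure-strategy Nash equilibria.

Both Standard B: Firm 1 gets 11 (best alternative 5); Firm 2 gets 10 (best alternative 9). Neither deviates — NE.
Both Standard A is not a NE: Firm 1 would switch to Standard C (10 > 4).
No other cell survives both best-response checks, so there is 1 pure NE.

1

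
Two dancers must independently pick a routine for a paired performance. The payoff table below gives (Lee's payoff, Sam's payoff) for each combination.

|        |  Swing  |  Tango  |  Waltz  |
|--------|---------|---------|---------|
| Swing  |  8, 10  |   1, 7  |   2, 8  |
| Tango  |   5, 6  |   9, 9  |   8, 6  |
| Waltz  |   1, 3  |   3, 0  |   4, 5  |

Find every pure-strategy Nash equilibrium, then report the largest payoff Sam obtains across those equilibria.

10

Both Swing is a pure NE (Lee: 8 ≥ 5; Sam: 10 ≥ 8). Sam gets 10.
Both Tango is a pure NE (Lee: 9 ≥ 3; Sam: 9 ≥ 6). Sam gets 9.
Every other cell has a profitable deviation for at least one player. Highest of {10, 9} is 10.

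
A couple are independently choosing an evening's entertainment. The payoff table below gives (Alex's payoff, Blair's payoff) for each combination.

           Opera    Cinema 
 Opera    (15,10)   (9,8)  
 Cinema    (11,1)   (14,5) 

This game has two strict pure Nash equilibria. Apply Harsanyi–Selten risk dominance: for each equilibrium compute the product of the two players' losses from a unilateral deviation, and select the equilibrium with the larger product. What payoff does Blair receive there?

5

At both Opera: Alex loses 15 − 11 = 4 by deviating; Blair loses 10 − 8 = 2. Product = 4·2 = 8.
At both Cinema: Alex loses 14 − 9 = 5 by deviating; Blair loses 5 − 1 = 4. Product = 5·4 = 20.
20 > 8, so both Cinema is risk-dominant. Blair's payoff there is 5.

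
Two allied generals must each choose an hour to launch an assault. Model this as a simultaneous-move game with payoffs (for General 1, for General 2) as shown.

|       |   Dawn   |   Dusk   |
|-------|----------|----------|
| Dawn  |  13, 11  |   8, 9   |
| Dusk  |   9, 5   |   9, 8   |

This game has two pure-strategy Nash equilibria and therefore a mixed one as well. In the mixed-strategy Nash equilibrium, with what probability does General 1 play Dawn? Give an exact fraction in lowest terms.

3/5

General 1's mix p on Dawn must make General 2 indifferent between Dawn and Dusk.
General 2's payoff from Dawn: 11p + 5(1−p). From Dusk: 9p + 8(1−p).
Set equal: 2p = 3(1−p) → p = 3/5.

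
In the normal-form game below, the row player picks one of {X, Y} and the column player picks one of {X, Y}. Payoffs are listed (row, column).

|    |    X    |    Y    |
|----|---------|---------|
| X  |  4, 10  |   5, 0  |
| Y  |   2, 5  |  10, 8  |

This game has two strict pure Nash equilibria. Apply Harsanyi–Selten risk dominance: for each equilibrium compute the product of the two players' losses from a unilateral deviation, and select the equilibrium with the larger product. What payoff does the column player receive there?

10

At both X: the row player loses 4 − 2 = 2 by deviating; the column player loses 10 − 0 = 10. Product = 2·10 = 20.
At both Y: the row player loses 10 − 5 = 5 by deviating; the column player loses 8 − 5 = 3. Product = 5·3 = 15.
20 > 15, so both X is risk-dominant. The column player's payoff there is 10.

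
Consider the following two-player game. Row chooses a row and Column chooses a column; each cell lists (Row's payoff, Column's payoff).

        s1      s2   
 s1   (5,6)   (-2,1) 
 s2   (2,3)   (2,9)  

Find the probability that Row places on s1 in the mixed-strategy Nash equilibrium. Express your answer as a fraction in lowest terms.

Row's mix p on s1 must make Column indifferent between s1 and s2.
Column's payoff from s1: 6p + 3(1−p). From s2: 1p + 9(1−p).
Set equal: 5p = 6(1−p) → p = 6/11.

6/11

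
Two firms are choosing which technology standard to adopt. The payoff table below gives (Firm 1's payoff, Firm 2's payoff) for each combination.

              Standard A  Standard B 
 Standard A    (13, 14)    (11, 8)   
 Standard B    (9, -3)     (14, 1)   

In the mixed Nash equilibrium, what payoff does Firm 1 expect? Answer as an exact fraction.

Firm 2 mixes with probability q on Standard A, chosen so Firm 1 is indifferent: 13q + 11(1−q) = 9q + 14(1−q) gives q = 3/7.
Firm 1's expected payoff (from either row, since indifferent) is 13·3/7 + 11·4/7 = 83/7.

83/7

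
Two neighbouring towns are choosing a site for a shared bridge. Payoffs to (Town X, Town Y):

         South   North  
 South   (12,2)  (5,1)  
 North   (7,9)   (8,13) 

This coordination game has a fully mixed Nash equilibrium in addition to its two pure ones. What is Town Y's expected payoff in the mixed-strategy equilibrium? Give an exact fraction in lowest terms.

17/5

Town X mixes with probability p on South, chosen so Town Y is indifferent: 2p + 9(1−p) = 1p + 13(1−p) gives p = 4/5.
Town Y's expected payoff is 2·4/5 + 9·1/5 = 17/5.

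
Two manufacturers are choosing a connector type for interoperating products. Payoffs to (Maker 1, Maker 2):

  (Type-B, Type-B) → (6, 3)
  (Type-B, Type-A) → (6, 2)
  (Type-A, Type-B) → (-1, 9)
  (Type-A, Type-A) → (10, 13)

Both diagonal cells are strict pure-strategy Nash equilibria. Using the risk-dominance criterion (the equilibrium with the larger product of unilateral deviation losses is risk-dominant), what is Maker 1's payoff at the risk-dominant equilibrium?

10

At both Type-B: Maker 1 loses 6 − (-1) = 7 by deviating; Maker 2 loses 3 − 2 = 1. Product = 7·1 = 7.
At both Type-A: Maker 1 loses 10 − 6 = 4 by deviating; Maker 2 loses 13 − 9 = 4. Product = 4·4 = 16.
16 > 7, so both Type-A is risk-dominant. Maker 1's payoff there is 10.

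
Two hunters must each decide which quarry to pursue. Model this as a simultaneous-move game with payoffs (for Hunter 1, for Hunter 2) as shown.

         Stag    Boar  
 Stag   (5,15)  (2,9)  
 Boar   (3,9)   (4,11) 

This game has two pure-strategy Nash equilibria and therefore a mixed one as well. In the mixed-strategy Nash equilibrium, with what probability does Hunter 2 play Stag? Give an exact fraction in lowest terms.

Hunter 2's mix q on Stag must make Hunter 1 indifferent between Stag and Boar.
Hunter 1's payoff from Stag: 5q + 2(1−q). From Boar: 3q + 4(1−q).
Set equal: 2q = 2(1−q) → q = 2/4 = 1/2.

1/2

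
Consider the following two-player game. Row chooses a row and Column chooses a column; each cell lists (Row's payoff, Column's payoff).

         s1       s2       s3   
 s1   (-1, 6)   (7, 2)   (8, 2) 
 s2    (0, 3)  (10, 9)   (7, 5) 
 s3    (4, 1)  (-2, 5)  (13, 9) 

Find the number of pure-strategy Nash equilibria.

2

Both s2: Row gets 10 (best alternative 7); Column gets 9 (best alternative 5). Neither deviates — NE.
Both s3: Row gets 13 (best alternative 8); Column gets 9 (best alternative 5). Neither deviates — NE.
Both s1 is not a NE: Row would switch to s3 (4 > -1).
No other cell survives both best-response checks, so there are 2 pure NE.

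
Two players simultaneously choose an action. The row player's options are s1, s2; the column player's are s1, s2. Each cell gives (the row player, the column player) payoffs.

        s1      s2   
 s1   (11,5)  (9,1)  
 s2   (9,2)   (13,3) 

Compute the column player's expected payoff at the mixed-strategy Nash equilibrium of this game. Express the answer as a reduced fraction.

The row player mixes with probability p on s1, chosen so the column player is indifferent: 5p + 2(1−p) = 1p + 3(1−p) gives p = 1/5.
The column player's expected payoff is 5·1/5 + 2·4/5 = 13/5.

13/5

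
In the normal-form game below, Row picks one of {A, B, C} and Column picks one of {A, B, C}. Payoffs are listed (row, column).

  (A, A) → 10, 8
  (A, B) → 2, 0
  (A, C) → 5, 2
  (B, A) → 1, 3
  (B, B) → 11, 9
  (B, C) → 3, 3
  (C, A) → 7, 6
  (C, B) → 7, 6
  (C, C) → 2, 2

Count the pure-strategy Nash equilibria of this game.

2

Both A: Row gets 10 (best alternative 7); Column gets 8 (best alternative 2). Neither deviates — NE.
Both B: Row gets 11 (best alternative 7); Column gets 9 (best alternative 3). Neither deviates — NE.
Both C is not a NE: Row would switch to A (5 > 2).
No other cell survives both best-response checks, so there are 2 pure NE.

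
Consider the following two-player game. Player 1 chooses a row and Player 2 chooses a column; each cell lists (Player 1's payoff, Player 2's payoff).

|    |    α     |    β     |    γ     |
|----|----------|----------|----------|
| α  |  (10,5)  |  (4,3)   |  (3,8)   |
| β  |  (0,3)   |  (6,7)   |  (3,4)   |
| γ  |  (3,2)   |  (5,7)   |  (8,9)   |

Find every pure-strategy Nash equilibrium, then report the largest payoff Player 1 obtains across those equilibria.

Both β is a pure NE (Player 1: 6 ≥ 5; Player 2: 7 ≥ 4). Player 1 gets 6.
Both γ is a pure NE (Player 1: 8 ≥ 3; Player 2: 9 ≥ 7). Player 1 gets 8.
Every other cell has a profitable deviation for at least one player. Highest of {6, 8} is 8.

8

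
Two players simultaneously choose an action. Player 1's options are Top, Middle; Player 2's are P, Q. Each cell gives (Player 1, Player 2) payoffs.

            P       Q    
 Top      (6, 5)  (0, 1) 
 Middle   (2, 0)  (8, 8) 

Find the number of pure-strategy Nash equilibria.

(Top, P): Player 1 gets 6 (best alternative 2); Player 2 gets 5 (best alternative 1). Neither deviates — NE.
(Middle, Q): Player 1 gets 8 (best alternative 0); Player 2 gets 8 (best alternative 0). Neither deviates — NE.
(Middle, P) is not a NE: Player 1 would switch to Top (6 > 2).
No other cell survives both best-response checks, so there are 2 pure NE.

2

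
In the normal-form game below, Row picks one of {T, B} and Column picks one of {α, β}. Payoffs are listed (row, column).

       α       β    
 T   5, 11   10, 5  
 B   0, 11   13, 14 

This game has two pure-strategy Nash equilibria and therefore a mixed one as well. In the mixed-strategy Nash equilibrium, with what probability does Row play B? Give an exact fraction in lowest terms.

Row's mix p on T must make Column indifferent between α and β.
Column's payoff from α: 11p + 11(1−p). From β: 5p + 14(1−p).
Set equal: 6p = 3(1−p) → p = 3/9 = 1/3.
Probability on B is 1 − 1/3 = 2/3.

2/3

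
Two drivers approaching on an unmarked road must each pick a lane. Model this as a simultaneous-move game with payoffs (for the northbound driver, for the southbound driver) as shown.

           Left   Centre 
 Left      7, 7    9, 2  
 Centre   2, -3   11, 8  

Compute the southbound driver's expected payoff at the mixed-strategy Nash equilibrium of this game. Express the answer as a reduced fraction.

The northbound driver mixes with probability p on Left, chosen so the southbound driver is indifferent: 7p + (-3)(1−p) = 2p + 8(1−p) gives p = 11/16.
The southbound driver's expected payoff is 7·11/16 + (-3)·5/16 = 31/8.

31/8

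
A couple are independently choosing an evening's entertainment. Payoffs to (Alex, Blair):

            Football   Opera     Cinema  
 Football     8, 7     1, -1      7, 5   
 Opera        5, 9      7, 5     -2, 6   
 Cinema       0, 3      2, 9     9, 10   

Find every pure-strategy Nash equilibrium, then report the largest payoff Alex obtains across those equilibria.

Both Football is a pure NE (Alex: 8 ≥ 5; Blair: 7 ≥ 5). Alex gets 8.
Both Cinema is a pure NE (Alex: 9 ≥ 7; Blair: 10 ≥ 9). Alex gets 9.
Every other cell has a profitable deviation for at least one player. Highest of {8, 9} is 9.

9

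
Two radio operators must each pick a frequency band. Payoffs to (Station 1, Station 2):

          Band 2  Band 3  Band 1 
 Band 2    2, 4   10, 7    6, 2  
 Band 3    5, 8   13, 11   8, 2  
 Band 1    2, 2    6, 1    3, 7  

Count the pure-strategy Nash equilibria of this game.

Both Band 3: Station 1 gets 13 (best alternative 10); Station 2 gets 11 (best alternative 8). Neither deviates — NE.
Both Band 2 is not a NE: Station 1 would switch to Band 3 (5 > 2).
No other cell survives both best-response checks, so there is 1 pure NE.

1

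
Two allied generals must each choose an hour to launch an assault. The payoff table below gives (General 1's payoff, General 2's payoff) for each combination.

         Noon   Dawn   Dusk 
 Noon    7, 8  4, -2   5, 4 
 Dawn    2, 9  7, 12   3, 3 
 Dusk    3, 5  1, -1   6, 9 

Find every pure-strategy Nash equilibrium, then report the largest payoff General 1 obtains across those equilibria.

Both Noon is a pure NE (General 1: 7 ≥ 3; General 2: 8 ≥ 4). General 1 gets 7.
Both Dawn is a pure NE (General 1: 7 ≥ 4; General 2: 12 ≥ 9). General 1 gets 7.
Both Dusk is a pure NE (General 1: 6 ≥ 5; General 2: 9 ≥ 5). General 1 gets 6.
Every other cell has a profitable deviation for at least one player. Highest of {7, 7, 6} is 7.

7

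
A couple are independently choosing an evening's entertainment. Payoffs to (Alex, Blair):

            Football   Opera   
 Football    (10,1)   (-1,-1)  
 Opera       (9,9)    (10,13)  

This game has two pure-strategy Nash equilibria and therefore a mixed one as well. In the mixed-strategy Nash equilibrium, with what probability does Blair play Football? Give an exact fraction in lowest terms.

Blair's mix q on Football must make Alex indifferent between Football and Opera.
Alex's payoff from Football: 10q + (-1)(1−q). From Opera: 9q + 10(1−q).
Set equal: 1q = 11(1−q) → q = 11/12.

11/12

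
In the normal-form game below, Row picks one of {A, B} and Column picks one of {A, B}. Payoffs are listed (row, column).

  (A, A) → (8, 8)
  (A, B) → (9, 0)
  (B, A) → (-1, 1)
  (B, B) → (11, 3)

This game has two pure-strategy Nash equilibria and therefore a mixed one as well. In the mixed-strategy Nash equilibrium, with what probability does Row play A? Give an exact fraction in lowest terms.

1/5

Row's mix p on A must make Column indifferent between A and B.
Column's payoff from A: 8p + 1(1−p). From B: 0p + 3(1−p).
Set equal: 8p = 2(1−p) → p = 2/10 = 1/5.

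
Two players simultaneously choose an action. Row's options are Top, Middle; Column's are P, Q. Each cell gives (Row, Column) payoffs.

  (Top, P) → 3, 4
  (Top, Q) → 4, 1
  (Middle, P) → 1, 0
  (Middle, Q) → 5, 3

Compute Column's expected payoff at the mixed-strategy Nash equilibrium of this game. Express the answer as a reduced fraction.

Row mixes with probability p on Top, chosen so Column is indifferent: 4p + 0(1−p) = 1p + 3(1−p) gives p = 1/2.
Column's expected payoff is 4·1/2 + 0·1/2 = 2.

2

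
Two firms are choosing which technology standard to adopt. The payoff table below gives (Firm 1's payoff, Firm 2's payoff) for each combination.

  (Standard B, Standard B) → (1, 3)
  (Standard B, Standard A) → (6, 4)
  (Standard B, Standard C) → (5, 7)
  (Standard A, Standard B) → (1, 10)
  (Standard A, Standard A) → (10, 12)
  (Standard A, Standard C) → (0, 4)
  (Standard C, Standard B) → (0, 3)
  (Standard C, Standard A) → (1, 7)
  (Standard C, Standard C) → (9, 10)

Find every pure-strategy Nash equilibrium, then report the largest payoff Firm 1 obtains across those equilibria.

10

Both Standard A is a pure NE (Firm 1: 10 ≥ 6; Firm 2: 12 ≥ 10). Firm 1 gets 10.
Both Standard C is a pure NE (Firm 1: 9 ≥ 5; Firm 2: 10 ≥ 7). Firm 1 gets 9.
Every other cell has a profitable deviation for at least one player. Highest of {10, 9} is 10.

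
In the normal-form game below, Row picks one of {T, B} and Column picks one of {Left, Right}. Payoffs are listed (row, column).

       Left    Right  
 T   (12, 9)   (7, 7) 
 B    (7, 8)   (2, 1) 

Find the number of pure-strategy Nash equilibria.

1

(T, Left): Row gets 12 (best alternative 7); Column gets 9 (best alternative 7). Neither deviates — NE.
(B, Right) is not a NE: Row would switch to T (7 > 2).
No other cell survives both best-response checks, so there is 1 pure NE.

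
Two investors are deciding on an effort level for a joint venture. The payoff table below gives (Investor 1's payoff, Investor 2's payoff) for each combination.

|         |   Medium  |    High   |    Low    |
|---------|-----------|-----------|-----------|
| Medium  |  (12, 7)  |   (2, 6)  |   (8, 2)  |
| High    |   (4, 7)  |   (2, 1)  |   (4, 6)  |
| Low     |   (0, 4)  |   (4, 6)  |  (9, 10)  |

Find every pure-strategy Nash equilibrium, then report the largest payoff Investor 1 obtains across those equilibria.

Both Medium is a pure NE (Investor 1: 12 ≥ 4; Investor 2: 7 ≥ 6). Investor 1 gets 12.
Both Low is a pure NE (Investor 1: 9 ≥ 8; Investor 2: 10 ≥ 6). Investor 1 gets 9.
Every other cell has a profitable deviation for at least one player. Highest of {12, 9} is 12.

12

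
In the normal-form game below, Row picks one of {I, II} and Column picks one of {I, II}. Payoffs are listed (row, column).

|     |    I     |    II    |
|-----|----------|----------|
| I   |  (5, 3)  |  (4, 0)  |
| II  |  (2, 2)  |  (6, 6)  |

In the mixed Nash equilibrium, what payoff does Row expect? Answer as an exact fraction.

Column mixes with probability q on I, chosen so Row is indifferent: 5q + 4(1−q) = 2q + 6(1−q) gives q = 2/5.
Row's expected payoff (from either row, since indifferent) is 5·2/5 + 4·3/5 = 22/5.

22/5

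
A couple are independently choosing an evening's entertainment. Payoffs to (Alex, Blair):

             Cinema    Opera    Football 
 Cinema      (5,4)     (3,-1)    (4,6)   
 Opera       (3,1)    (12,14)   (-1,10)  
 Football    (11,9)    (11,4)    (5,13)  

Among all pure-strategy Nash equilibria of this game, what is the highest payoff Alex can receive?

12

Both Opera is a pure NE (Alex: 12 ≥ 11; Blair: 14 ≥ 10). Alex gets 12.
Both Football is a pure NE (Alex: 5 ≥ 4; Blair: 13 ≥ 9). Alex gets 5.
Every other cell has a profitable deviation for at least one player. Highest of {12, 5} is 12.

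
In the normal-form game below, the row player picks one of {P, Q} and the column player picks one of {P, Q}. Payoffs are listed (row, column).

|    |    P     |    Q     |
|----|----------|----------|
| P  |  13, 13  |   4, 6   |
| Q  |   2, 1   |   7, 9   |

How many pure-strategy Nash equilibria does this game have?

Both P: the row player gets 13 (best alternative 2); the column player gets 13 (best alternative 6). Neither deviates — NE.
Both Q: the row player gets 7 (best alternative 4); the column player gets 9 (best alternative 1). Neither deviates — NE.
(P, Q) is not a NE: the row player would switch to Q (7 > 4).
No other cell survives both best-response checks, so there are 2 pure NE.

2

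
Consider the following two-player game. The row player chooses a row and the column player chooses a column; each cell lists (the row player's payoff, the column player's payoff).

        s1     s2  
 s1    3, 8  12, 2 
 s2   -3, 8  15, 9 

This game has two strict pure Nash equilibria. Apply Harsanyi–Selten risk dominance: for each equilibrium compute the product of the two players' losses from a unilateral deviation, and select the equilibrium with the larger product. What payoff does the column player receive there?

At both s1: the row player loses 3 − (-3) = 6 by deviating; the column player loses 8 − 2 = 6. Product = 6·6 = 36.
At both s2: the row player loses 15 − 12 = 3 by deviating; the column player loses 9 − 8 = 1. Product = 3·1 = 3.
36 > 3, so both s1 is risk-dominant. The column player's payoff there is 8.

8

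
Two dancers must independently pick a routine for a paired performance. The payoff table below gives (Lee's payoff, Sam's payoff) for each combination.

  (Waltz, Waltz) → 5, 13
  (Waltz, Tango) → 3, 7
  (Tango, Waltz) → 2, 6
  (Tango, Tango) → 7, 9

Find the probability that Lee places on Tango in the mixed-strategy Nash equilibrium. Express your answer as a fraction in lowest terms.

Lee's mix p on Waltz must make Sam indifferent between Waltz and Tango.
Sam's payoff from Waltz: 13p + 6(1−p). From Tango: 7p + 9(1−p).
Set equal: 6p = 3(1−p) → p = 3/9 = 1/3.
Probability on Tango is 1 − 1/3 = 2/3.

2/3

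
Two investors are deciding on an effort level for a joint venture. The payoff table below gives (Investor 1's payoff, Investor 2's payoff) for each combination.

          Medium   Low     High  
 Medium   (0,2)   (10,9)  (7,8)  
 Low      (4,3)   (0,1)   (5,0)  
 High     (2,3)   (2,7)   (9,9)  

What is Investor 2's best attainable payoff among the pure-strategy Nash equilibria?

(Medium, Low) is a pure NE (Investor 1: 10 ≥ 2; Investor 2: 9 ≥ 8). Investor 2 gets 9.
(Low, Medium) is a pure NE (Investor 1: 4 ≥ 2; Investor 2: 3 ≥ 1). Investor 2 gets 3.
Both High is a pure NE (Investor 1: 9 ≥ 7; Investor 2: 9 ≥ 7). Investor 2 gets 9.
Every other cell has a profitable deviation for at least one player. Highest of {9, 3, 9} is 9.

9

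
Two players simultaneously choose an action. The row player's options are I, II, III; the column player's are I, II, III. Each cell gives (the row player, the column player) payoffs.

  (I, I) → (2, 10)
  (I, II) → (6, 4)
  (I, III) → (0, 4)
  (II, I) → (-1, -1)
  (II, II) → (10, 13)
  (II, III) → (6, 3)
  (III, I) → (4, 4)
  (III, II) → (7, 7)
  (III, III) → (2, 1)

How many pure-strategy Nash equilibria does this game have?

Both II: the row player gets 10 (best alternative 7); the column player gets 13 (best alternative 3). Neither deviates — NE.
Both III is not a NE: the row player would switch to II (6 > 2).
No other cell survives both best-response checks, so there is 1 pure NE.

1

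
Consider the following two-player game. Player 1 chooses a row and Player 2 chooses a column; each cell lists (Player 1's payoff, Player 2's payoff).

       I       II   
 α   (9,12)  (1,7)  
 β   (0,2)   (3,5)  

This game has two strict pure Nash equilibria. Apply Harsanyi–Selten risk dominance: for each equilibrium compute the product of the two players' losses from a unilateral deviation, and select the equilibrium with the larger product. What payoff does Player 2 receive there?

At (α, I): Player 1 loses 9 − 0 = 9 by deviating; Player 2 loses 12 − 7 = 5. Product = 9·5 = 45.
At (β, II): Player 1 loses 3 − 1 = 2 by deviating; Player 2 loses 5 − 2 = 3. Product = 2·3 = 6.
45 > 6, so (α, I) is risk-dominant. Player 2's payoff there is 12.

12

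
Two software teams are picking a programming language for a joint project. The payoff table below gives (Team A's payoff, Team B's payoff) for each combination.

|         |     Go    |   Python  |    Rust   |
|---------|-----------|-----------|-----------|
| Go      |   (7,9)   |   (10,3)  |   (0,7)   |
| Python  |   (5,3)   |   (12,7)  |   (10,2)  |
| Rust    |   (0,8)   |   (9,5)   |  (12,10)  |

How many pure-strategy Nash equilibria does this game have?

3

Both Go: Team A gets 7 (best alternative 5); Team B gets 9 (best alternative 7). Neither deviates — NE.
Both Python: Team A gets 12 (best alternative 10); Team B gets 7 (best alternative 3). Neither deviates — NE.
Both Rust: Team A gets 12 (best alternative 10); Team B gets 10 (best alternative 8). Neither deviates — NE.
(Python, Go) is not a NE: Team A would switch to Go (7 > 5).
No other cell survives both best-response checks, so there are 3 pure NE.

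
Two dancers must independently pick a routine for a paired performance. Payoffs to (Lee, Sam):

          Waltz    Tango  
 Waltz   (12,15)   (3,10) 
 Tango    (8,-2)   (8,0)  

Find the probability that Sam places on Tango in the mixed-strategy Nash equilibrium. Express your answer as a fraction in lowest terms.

Sam's mix q on Waltz must make Lee indifferent between Waltz and Tango.
Lee's payoff from Waltz: 12q + 3(1−q). From Tango: 8q + 8(1−q).
Set equal: 4q = 5(1−q) → q = 5/9.
Probability on Tango is 1 − 5/9 = 4/9.

4/9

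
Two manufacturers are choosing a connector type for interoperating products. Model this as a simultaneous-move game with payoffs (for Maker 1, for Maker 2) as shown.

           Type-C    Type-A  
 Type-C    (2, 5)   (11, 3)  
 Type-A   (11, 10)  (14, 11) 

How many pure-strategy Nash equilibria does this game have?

Both Type-A: Maker 1 gets 14 (best alternative 11); Maker 2 gets 11 (best alternative 10). Neither deviates — NE.
Both Type-C is not a NE: Maker 1 would switch to Type-A (11 > 2).
No other cell survives both best-response checks, so there is 1 pure NE.

1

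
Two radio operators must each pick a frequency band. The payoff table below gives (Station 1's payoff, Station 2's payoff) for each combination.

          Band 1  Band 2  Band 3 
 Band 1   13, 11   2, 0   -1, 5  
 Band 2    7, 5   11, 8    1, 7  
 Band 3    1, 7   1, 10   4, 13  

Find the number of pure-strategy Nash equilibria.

Both Band 1: Station 1 gets 13 (best alternative 7); Station 2 gets 11 (best alternative 5). Neither deviates — NE.
Both Band 2: Station 1 gets 11 (best alternative 2); Station 2 gets 8 (best alternative 7). Neither deviates — NE.
Both Band 3: Station 1 gets 4 (best alternative 1); Station 2 gets 13 (best alternative 10). Neither deviates — NE.
(Band 2, Band 3) is not a NE: Station 1 would switch to Band 3 (4 > 1).
No other cell survives both best-response checks, so there are 3 pure NE.

3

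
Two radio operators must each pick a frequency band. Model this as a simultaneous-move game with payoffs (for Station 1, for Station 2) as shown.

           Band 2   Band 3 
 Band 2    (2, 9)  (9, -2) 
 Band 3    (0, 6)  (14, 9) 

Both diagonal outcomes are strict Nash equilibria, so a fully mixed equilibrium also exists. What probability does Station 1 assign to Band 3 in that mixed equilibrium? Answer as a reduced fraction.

11/14

Station 1's mix p on Band 2 must make Station 2 indifferent between Band 2 and Band 3.
Station 2's payoff from Band 2: 9p + 6(1−p). From Band 3: (-2)p + 9(1−p).
Set equal: 11p = 3(1−p) → p = 3/14.
Probability on Band 3 is 1 − 3/14 = 11/14.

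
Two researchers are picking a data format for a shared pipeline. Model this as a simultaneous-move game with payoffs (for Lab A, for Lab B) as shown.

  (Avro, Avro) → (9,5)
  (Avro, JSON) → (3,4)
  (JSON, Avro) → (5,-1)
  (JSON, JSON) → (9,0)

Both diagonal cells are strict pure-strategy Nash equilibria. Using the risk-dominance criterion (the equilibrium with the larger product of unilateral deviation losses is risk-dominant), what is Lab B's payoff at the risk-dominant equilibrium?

At both Avro: Lab A loses 9 − 5 = 4 by deviating; Lab B loses 5 − 4 = 1. Product = 4·1 = 4.
At both JSON: Lab A loses 9 − 3 = 6 by deviating; Lab B loses 0 − (-1) = 1. Product = 6·1 = 6.
6 > 4, so both JSON is risk-dominant. Lab B's payoff there is 0.

0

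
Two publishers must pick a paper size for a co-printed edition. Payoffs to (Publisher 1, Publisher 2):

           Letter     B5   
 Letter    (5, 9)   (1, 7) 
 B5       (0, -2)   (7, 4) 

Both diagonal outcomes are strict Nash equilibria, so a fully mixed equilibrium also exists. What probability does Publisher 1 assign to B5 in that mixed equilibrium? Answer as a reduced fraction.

Publisher 1's mix p on Letter must make Publisher 2 indifferent between Letter and B5.
Publisher 2's payoff from Letter: 9p + (-2)(1−p). From B5: 7p + 4(1−p).
Set equal: 2p = 6(1−p) → p = 6/8 = 3/4.
Probability on B5 is 1 − 3/4 = 1/4.

1/4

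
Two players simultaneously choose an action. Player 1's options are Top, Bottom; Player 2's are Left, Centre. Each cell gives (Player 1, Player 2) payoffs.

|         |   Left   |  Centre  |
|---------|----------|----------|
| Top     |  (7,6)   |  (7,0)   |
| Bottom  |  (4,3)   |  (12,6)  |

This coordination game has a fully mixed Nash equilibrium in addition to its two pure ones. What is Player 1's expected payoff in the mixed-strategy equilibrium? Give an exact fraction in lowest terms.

7

Player 2 mixes with probability q on Left, chosen so Player 1 is indifferent: 7q + 7(1−q) = 4q + 12(1−q) gives q = 5/8.
Player 1's expected payoff (from either row, since indifferent) is 7·5/8 + 7·3/8 = 7.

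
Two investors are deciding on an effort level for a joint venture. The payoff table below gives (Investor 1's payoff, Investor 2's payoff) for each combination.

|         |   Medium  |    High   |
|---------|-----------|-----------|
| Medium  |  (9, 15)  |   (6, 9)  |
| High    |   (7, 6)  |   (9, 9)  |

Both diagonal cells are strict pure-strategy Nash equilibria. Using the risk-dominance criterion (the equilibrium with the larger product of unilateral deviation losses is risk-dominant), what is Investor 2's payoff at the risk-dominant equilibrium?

At both Medium: Investor 1 loses 9 − 7 = 2 by deviating; Investor 2 loses 15 − 9 = 6. Product = 2·6 = 12.
At both High: Investor 1 loses 9 − 6 = 3 by deviating; Investor 2 loses 9 − 6 = 3. Product = 3·3 = 9.
12 > 9, so both Medium is risk-dominant. Investor 2's payoff there is 15.

15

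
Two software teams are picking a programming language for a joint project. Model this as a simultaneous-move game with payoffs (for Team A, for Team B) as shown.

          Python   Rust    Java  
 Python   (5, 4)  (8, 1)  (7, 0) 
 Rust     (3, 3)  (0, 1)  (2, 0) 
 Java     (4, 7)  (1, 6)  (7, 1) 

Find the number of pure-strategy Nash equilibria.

Both Python: Team A gets 5 (best alternative 4); Team B gets 4 (best alternative 1). Neither deviates — NE.
Both Java is not a NE: Team B would switch to Python (7 > 1).
No other cell survives both best-response checks, so there is 1 pure NE.

1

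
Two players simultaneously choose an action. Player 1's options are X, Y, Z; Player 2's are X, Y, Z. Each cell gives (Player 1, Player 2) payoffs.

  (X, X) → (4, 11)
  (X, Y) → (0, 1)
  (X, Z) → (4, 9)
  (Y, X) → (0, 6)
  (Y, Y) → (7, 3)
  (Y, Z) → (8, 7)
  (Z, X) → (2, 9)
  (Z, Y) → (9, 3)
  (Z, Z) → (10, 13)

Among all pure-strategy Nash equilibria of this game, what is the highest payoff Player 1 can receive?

10

Both X is a pure NE (Player 1: 4 ≥ 2; Player 2: 11 ≥ 9). Player 1 gets 4.
Both Z is a pure NE (Player 1: 10 ≥ 8; Player 2: 13 ≥ 9). Player 1 gets 10.
Every other cell has a profitable deviation for at least one player. Highest of {4, 10} is 10.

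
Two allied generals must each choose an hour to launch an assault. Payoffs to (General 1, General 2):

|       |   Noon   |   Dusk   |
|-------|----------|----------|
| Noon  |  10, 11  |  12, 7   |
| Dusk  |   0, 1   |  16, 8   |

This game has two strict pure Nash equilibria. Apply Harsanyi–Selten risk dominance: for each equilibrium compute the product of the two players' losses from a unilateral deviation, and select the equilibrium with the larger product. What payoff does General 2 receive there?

At both Noon: General 1 loses 10 − 0 = 10 by deviating; General 2 loses 11 − 7 = 4. Product = 10·4 = 40.
At both Dusk: General 1 loses 16 − 12 = 4 by deviating; General 2 loses 8 − 1 = 7. Product = 4·7 = 28.
40 > 28, so both Noon is risk-dominant. General 2's payoff there is 11.

11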